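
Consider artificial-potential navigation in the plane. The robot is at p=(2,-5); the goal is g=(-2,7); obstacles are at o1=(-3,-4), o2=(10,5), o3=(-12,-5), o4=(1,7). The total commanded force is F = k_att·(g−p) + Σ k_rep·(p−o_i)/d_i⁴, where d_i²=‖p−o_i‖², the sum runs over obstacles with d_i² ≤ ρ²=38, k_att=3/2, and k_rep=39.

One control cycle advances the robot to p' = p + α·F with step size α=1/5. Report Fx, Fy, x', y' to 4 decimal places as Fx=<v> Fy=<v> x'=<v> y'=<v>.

F_att = 3/2·(g−p) = 3/2·(-4,12) = (-6.0000,18.0000)
o1: d²=26 ≤ ρ²=38; F_rep = 39·(5,-1)/26² = (0.2885,-0.0577)
o2: d²=164 > ρ²=38 → inactive
o3: d²=196 > ρ²=38 → inactive
o4: d²=145 > ρ²=38 → inactive
F = F_att + ΣF_rep = (-5.7115,17.9423)
p' = p + 1/5·F = (0.8577,-1.4115)

Fx=-5.7115 Fy=17.9423 x'=0.8577 y'=-1.4115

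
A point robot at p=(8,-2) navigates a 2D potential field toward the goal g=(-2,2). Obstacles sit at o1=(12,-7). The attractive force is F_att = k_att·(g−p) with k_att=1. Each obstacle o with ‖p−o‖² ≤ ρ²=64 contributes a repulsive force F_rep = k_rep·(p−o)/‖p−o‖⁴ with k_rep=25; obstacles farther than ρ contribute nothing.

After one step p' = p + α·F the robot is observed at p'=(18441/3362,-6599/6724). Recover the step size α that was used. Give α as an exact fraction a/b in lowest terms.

α = 1/4

F_att = 1·(g−p) = 1·(-10,4) = (-10.0000,4.0000)
o1: d²=41 ≤ ρ²=64; F_rep = 25·(-4,5)/41² = (-0.0595,0.0744)
F = F_att + ΣF_rep = (-10.0595,4.0744)
Δp = p'−p = (-2.5149,1.0186); α = Δx/Fx = (-8455/3362) / (-16910/1681) = 1/4
check: Δy/Fy = (6849/6724) / (6849/1681) = 1/4 ✓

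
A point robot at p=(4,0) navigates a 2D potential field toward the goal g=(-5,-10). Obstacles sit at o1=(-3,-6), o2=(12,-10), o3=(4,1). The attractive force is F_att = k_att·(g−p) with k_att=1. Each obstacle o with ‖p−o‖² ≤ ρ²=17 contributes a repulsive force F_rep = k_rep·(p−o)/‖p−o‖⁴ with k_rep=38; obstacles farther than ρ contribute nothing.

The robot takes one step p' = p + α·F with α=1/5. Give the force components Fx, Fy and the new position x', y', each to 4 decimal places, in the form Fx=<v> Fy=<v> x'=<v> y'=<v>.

F_att = 1·(g−p) = 1·(-9,-10) = (-9.0000,-10.0000)
o1: d²=85 > ρ²=17 → inactive
o2: d²=164 > ρ²=17 → inactive
o3: d²=1 ≤ ρ²=17; F_rep = 38·(0,-1)/1² = (0.0000,-38.0000)
F = F_att + ΣF_rep = (-9.0000,-48.0000)
p' = p + 1/5·F = (2.2000,-9.6000)

Fx=-9.0000 Fy=-48.0000 x'=2.2000 y'=-9.6000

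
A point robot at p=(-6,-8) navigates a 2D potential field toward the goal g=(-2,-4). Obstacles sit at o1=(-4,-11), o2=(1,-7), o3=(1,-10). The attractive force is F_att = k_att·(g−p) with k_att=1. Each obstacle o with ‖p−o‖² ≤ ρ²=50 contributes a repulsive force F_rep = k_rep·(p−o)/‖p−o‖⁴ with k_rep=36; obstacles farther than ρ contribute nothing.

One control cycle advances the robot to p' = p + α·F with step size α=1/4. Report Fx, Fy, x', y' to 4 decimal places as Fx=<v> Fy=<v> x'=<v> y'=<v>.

F_att = 1·(g−p) = 1·(4,4) = (4.0000,4.0000)
o1: d²=13 ≤ ρ²=50; F_rep = 36·(-2,3)/13² = (-0.4260,0.6391)
o2: d²=50 ≤ ρ²=50; F_rep = 36·(-7,-1)/50² = (-0.1008,-0.0144)
o3: d²=53 > ρ²=50 → inactive
F = F_att + ΣF_rep = (3.4732,4.6247)
p' = p + 1/4·F = (-5.1317,-6.8438)

Fx=3.4732 Fy=4.6247 x'=-5.1317 y'=-6.8438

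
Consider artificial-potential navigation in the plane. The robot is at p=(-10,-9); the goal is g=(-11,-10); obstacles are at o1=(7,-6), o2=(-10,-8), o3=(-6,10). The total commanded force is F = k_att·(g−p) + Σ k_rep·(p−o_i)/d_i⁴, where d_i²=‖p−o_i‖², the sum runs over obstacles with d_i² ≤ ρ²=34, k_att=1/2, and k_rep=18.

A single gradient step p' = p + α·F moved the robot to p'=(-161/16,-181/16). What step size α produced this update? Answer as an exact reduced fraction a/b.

F_att = 1/2·(g−p) = 1/2·(-1,-1) = (-0.5000,-0.5000)
o1: d²=298 > ρ²=34 → inactive
o2: d²=1 ≤ ρ²=34; F_rep = 18·(0,-1)/1² = (0.0000,-18.0000)
o3: d²=377 > ρ²=34 → inactive
F = F_att + ΣF_rep = (-0.5000,-18.5000)
Δp = p'−p = (-0.0625,-2.3125); α = Δx/Fx = (-1/16) / (-1/2) = 1/8
check: Δy/Fy = (-37/16) / (-37/2) = 1/8 ✓

α = 1/8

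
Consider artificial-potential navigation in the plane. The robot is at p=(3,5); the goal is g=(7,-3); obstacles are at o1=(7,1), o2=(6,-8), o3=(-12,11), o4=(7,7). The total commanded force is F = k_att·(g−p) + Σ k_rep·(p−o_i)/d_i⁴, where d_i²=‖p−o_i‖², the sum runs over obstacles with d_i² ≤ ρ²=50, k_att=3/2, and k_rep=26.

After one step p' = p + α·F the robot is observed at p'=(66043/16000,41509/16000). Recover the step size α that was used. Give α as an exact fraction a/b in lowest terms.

F_att = 3/2·(g−p) = 3/2·(4,-8) = (6.0000,-12.0000)
o1: d²=32 ≤ ρ²=50; F_rep = 26·(-4,4)/32² = (-0.1016,0.1016)
o2: d²=178 > ρ²=50 → inactive
o3: d²=261 > ρ²=50 → inactive
o4: d²=20 ≤ ρ²=50; F_rep = 26·(-4,-2)/20² = (-0.2600,-0.1300)
F = F_att + ΣF_rep = (5.6384,-12.0284)
Δp = p'−p = (1.1277,-2.4057); α = Δx/Fx = (18043/16000) / (18043/3200) = 1/5
check: Δy/Fy = (-38491/16000) / (-38491/3200) = 1/5 ✓

α = 1/5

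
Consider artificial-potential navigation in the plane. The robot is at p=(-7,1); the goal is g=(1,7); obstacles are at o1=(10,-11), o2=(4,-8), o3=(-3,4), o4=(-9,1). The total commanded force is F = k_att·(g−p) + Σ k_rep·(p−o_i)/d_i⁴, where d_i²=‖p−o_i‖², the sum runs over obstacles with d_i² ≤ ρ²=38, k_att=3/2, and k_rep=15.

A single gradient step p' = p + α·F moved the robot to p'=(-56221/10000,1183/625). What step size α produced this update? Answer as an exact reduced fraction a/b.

F_att = 3/2·(g−p) = 3/2·(8,6) = (12.0000,9.0000)
o1: d²=433 > ρ²=38 → inactive
o2: d²=202 > ρ²=38 → inactive
o3: d²=25 ≤ ρ²=38; F_rep = 15·(-4,-3)/25² = (-0.0960,-0.0720)
o4: d²=4 ≤ ρ²=38; F_rep = 15·(2,0)/4² = (1.8750,0.0000)
F = F_att + ΣF_rep = (13.7790,8.9280)
Δp = p'−p = (1.3779,0.8928); α = Δx/Fx = (13779/10000) / (13779/1000) = 1/10
check: Δy/Fy = (558/625) / (1116/125) = 1/10 ✓

α = 1/10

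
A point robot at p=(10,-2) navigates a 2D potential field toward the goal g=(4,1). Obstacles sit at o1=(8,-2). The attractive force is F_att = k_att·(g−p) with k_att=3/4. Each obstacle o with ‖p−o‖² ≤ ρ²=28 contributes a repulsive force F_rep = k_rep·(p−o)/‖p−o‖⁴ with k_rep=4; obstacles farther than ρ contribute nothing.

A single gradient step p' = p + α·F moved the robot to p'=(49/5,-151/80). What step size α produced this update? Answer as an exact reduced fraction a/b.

F_att = 3/4·(g−p) = 3/4·(-6,3) = (-4.5000,2.2500)
o1: d²=4 ≤ ρ²=28; F_rep = 4·(2,0)/4² = (0.5000,0.0000)
F = F_att + ΣF_rep = (-4.0000,2.2500)
Δp = p'−p = (-0.2000,0.1125); α = Δx/Fx = (-1/5) / (-4) = 1/20
check: Δy/Fy = (9/80) / (9/4) = 1/20 ✓

α = 1/20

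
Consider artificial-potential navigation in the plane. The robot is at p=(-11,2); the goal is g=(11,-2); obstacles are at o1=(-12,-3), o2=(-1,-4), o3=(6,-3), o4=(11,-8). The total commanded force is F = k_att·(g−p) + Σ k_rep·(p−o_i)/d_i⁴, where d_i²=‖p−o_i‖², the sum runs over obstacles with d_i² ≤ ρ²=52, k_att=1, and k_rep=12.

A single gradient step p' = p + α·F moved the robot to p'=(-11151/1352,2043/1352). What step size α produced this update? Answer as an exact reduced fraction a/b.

α = 1/8

F_att = 1·(g−p) = 1·(22,-4) = (22.0000,-4.0000)
o1: d²=26 ≤ ρ²=52; F_rep = 12·(1,5)/26² = (0.0178,0.0888)
o2: d²=136 > ρ²=52 → inactive
o3: d²=314 > ρ²=52 → inactive
o4: d²=584 > ρ²=52 → inactive
F = F_att + ΣF_rep = (22.0178,-3.9112)
Δp = p'−p = (2.7522,-0.4889); α = Δx/Fx = (3721/1352) / (3721/169) = 1/8
check: Δy/Fy = (-661/1352) / (-661/169) = 1/8 ✓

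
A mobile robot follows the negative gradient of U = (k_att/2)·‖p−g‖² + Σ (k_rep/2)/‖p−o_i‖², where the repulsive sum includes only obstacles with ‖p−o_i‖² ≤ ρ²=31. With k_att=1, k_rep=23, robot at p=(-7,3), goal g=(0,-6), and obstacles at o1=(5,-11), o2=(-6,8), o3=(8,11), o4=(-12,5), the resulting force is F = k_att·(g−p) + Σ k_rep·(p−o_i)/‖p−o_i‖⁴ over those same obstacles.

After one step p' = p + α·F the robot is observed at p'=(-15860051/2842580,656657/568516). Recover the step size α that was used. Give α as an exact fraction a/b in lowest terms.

α = 1/5

F_att = 1·(g−p) = 1·(7,-9) = (7.0000,-9.0000)
o1: d²=340 > ρ²=31 → inactive
o2: d²=26 ≤ ρ²=31; F_rep = 23·(-1,-5)/26² = (-0.0340,-0.1701)
o3: d²=289 > ρ²=31 → inactive
o4: d²=29 ≤ ρ²=31; F_rep = 23·(5,-2)/29² = (0.1367,-0.0547)
F = F_att + ΣF_rep = (7.1027,-9.2248)
Δp = p'−p = (1.4205,-1.8450); α = Δx/Fx = (4038009/2842580) / (4038009/568516) = 1/5
check: Δy/Fy = (-1048891/568516) / (-5244455/568516) = 1/5 ✓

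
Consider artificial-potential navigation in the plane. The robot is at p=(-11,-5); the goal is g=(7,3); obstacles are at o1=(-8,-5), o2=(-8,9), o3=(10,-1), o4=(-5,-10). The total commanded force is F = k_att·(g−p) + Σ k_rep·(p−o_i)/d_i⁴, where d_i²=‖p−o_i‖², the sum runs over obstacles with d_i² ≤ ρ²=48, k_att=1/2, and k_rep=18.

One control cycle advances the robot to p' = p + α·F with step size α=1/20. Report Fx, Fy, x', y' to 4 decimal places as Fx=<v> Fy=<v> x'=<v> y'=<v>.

Fx=8.3333 Fy=4.0000 x'=-10.5833 y'=-4.8000

F_att = 1/2·(g−p) = 1/2·(18,8) = (9.0000,4.0000)
o1: d²=9 ≤ ρ²=48; F_rep = 18·(-3,0)/9² = (-0.6667,0.0000)
o2: d²=205 > ρ²=48 → inactive
o3: d²=457 > ρ²=48 → inactive
o4: d²=61 > ρ²=48 → inactive
F = F_att + ΣF_rep = (8.3333,4.0000)
p' = p + 1/20·F = (-10.5833,-4.8000)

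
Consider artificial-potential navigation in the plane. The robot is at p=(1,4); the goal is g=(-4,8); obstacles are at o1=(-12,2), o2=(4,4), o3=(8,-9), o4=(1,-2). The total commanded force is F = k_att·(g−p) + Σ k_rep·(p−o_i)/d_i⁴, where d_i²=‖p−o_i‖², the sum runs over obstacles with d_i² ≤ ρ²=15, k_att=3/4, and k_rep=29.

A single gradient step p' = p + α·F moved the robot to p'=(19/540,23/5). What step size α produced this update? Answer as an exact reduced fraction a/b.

F_att = 3/4·(g−p) = 3/4·(-5,4) = (-3.7500,3.0000)
o1: d²=173 > ρ²=15 → inactive
o2: d²=9 ≤ ρ²=15; F_rep = 29·(-3,0)/9² = (-1.0741,0.0000)
o3: d²=218 > ρ²=15 → inactive
o4: d²=36 > ρ²=15 → inactive
F = F_att + ΣF_rep = (-4.8241,3.0000)
Δp = p'−p = (-0.9648,0.6000); α = Δx/Fx = (-521/540) / (-521/108) = 1/5
check: Δy/Fy = (3/5) / (3) = 1/5 ✓

α = 1/5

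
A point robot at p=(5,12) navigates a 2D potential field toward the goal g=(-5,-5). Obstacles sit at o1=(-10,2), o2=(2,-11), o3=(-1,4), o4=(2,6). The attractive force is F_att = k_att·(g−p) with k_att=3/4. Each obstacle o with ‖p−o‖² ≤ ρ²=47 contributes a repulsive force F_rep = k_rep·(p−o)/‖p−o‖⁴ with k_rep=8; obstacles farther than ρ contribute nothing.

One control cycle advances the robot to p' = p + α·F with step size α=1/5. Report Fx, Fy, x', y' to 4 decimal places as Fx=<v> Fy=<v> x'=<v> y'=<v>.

Fx=-7.4881 Fy=-12.7263 x'=3.5024 y'=9.4547

F_att = 3/4·(g−p) = 3/4·(-10,-17) = (-7.5000,-12.7500)
o1: d²=325 > ρ²=47 → inactive
o2: d²=538 > ρ²=47 → inactive
o3: d²=100 > ρ²=47 → inactive
o4: d²=45 ≤ ρ²=47; F_rep = 8·(3,6)/45² = (0.0119,0.0237)
F = F_att + ΣF_rep = (-7.4881,-12.7263)
p' = p + 1/5·F = (3.5024,9.4547)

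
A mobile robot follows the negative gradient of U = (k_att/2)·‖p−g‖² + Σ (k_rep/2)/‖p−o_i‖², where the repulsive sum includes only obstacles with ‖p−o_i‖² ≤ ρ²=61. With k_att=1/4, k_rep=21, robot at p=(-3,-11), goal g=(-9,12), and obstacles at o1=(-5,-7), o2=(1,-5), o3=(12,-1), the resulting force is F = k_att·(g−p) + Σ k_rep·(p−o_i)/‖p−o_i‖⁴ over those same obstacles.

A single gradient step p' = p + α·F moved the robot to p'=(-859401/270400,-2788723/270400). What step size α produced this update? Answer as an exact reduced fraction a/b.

F_att = 1/4·(g−p) = 1/4·(-6,23) = (-1.5000,5.7500)
o1: d²=20 ≤ ρ²=61; F_rep = 21·(2,-4)/20² = (0.1050,-0.2100)
o2: d²=52 ≤ ρ²=61; F_rep = 21·(-4,-6)/52² = (-0.0311,-0.0466)
o3: d²=325 > ρ²=61 → inactive
F = F_att + ΣF_rep = (-1.4261,5.4934)
Δp = p'−p = (-0.1783,0.6867); α = Δx/Fx = (-48201/270400) / (-48201/33800) = 1/8
check: Δy/Fy = (185677/270400) / (185677/33800) = 1/8 ✓

α = 1/8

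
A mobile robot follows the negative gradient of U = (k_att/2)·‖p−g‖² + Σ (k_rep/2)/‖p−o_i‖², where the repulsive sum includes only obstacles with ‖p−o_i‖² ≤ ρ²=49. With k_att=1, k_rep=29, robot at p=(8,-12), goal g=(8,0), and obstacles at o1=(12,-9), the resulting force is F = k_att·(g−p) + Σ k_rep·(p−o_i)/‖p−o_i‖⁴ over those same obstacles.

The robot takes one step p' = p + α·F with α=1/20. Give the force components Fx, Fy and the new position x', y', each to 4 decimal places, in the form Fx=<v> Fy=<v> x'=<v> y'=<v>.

F_att = 1·(g−p) = 1·(0,12) = (0.0000,12.0000)
o1: d²=25 ≤ ρ²=49; F_rep = 29·(-4,-3)/25² = (-0.1856,-0.1392)
F = F_att + ΣF_rep = (-0.1856,11.8608)
p' = p + 1/20·F = (7.9907,-11.4070)

Fx=-0.1856 Fy=11.8608 x'=7.9907 y'=-11.4070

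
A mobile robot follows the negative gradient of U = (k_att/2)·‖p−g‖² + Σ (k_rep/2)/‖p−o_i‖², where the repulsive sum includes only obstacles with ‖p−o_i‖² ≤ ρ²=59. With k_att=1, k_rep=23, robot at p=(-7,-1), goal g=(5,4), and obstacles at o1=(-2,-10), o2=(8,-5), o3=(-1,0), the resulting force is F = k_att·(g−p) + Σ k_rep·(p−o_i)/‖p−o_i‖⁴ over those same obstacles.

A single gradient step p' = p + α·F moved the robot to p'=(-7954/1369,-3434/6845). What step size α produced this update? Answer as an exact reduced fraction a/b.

F_att = 1·(g−p) = 1·(12,5) = (12.0000,5.0000)
o1: d²=106 > ρ²=59 → inactive
o2: d²=241 > ρ²=59 → inactive
o3: d²=37 ≤ ρ²=59; F_rep = 23·(-6,-1)/37² = (-0.1008,-0.0168)
F = F_att + ΣF_rep = (11.8992,4.9832)
Δp = p'−p = (1.1899,0.4983); α = Δx/Fx = (1629/1369) / (16290/1369) = 1/10
check: Δy/Fy = (3411/6845) / (6822/1369) = 1/10 ✓

α = 1/10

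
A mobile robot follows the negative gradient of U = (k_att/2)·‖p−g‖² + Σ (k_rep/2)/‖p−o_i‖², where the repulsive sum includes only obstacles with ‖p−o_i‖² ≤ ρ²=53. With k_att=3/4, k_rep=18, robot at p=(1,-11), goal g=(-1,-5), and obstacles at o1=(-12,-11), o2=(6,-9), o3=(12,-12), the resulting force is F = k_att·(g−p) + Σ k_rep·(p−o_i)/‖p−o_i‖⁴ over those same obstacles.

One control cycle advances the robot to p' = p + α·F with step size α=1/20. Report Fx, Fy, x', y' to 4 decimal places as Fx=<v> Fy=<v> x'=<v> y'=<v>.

F_att = 3/4·(g−p) = 3/4·(-2,6) = (-1.5000,4.5000)
o1: d²=169 > ρ²=53 → inactive
o2: d²=29 ≤ ρ²=53; F_rep = 18·(-5,-2)/29² = (-0.1070,-0.0428)
o3: d²=122 > ρ²=53 → inactive
F = F_att + ΣF_rep = (-1.6070,4.4572)
p' = p + 1/20·F = (0.9196,-10.7771)

Fx=-1.6070 Fy=4.4572 x'=0.9196 y'=-10.7771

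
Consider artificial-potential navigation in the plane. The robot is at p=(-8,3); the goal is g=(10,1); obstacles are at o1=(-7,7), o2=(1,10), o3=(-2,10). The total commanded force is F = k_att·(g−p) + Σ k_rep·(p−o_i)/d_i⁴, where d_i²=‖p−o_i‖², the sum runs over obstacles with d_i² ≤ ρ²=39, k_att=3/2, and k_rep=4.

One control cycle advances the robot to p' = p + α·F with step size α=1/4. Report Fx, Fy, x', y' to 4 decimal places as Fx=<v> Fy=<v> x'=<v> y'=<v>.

Fx=26.9862 Fy=-3.0554 x'=-1.2535 y'=2.2362

F_att = 3/2·(g−p) = 3/2·(18,-2) = (27.0000,-3.0000)
o1: d²=17 ≤ ρ²=39; F_rep = 4·(-1,-4)/17² = (-0.0138,-0.0554)
o2: d²=130 > ρ²=39 → inactive
o3: d²=85 > ρ²=39 → inactive
F = F_att + ΣF_rep = (26.9862,-3.0554)
p' = p + 1/4·F = (-1.2535,2.2362)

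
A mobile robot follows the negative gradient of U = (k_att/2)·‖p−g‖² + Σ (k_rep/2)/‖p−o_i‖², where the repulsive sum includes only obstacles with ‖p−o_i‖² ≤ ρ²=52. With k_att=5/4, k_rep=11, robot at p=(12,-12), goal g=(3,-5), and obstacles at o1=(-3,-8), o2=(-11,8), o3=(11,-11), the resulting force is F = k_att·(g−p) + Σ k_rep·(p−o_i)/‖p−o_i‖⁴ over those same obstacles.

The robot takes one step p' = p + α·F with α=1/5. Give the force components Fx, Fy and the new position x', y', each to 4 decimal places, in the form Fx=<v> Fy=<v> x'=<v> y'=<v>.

Fx=-8.5000 Fy=6.0000 x'=10.3000 y'=-10.8000

F_att = 5/4·(g−p) = 5/4·(-9,7) = (-11.2500,8.7500)
o1: d²=241 > ρ²=52 → inactive
o2: d²=929 > ρ²=52 → inactive
o3: d²=2 ≤ ρ²=52; F_rep = 11·(1,-1)/2² = (2.7500,-2.7500)
F = F_att + ΣF_rep = (-8.5000,6.0000)
p' = p + 1/5·F = (10.3000,-10.8000)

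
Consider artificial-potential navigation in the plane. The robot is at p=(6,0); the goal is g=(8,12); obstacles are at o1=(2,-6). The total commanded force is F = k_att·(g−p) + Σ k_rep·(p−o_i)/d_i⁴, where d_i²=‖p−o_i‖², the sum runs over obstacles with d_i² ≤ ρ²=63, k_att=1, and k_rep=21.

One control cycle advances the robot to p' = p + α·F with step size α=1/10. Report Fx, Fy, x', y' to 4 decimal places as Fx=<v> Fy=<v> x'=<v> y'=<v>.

Fx=2.0311 Fy=12.0466 x'=6.2031 y'=1.2047

F_att = 1·(g−p) = 1·(2,12) = (2.0000,12.0000)
o1: d²=52 ≤ ρ²=63; F_rep = 21·(4,6)/52² = (0.0311,0.0466)
F = F_att + ΣF_rep = (2.0311,12.0466)
p' = p + 1/10·F = (6.2031,1.2047)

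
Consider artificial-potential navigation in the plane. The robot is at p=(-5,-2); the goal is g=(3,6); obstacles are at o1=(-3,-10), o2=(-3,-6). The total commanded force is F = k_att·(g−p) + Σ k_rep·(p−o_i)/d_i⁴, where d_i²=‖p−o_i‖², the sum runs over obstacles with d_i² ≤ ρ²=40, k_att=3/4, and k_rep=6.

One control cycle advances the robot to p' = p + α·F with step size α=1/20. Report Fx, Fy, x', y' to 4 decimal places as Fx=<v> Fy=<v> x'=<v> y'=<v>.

F_att = 3/4·(g−p) = 3/4·(8,8) = (6.0000,6.0000)
o1: d²=68 > ρ²=40 → inactive
o2: d²=20 ≤ ρ²=40; F_rep = 6·(-2,4)/20² = (-0.0300,0.0600)
F = F_att + ΣF_rep = (5.9700,6.0600)
p' = p + 1/20·F = (-4.7015,-1.6970)

Fx=5.9700 Fy=6.0600 x'=-4.7015 y'=-1.6970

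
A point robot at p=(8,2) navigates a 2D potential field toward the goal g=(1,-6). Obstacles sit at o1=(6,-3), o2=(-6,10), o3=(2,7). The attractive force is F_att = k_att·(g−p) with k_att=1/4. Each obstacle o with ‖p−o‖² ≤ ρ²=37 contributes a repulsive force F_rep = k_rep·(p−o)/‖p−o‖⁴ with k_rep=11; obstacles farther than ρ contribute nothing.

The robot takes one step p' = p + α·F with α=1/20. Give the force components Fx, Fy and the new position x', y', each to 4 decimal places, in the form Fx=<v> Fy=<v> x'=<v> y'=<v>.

F_att = 1/4·(g−p) = 1/4·(-7,-8) = (-1.7500,-2.0000)
o1: d²=29 ≤ ρ²=37; F_rep = 11·(2,5)/29² = (0.0262,0.0654)
o2: d²=260 > ρ²=37 → inactive
o3: d²=61 > ρ²=37 → inactive
F = F_att + ΣF_rep = (-1.7238,-1.9346)
p' = p + 1/20·F = (7.9138,1.9033)

Fx=-1.7238 Fy=-1.9346 x'=7.9138 y'=1.9033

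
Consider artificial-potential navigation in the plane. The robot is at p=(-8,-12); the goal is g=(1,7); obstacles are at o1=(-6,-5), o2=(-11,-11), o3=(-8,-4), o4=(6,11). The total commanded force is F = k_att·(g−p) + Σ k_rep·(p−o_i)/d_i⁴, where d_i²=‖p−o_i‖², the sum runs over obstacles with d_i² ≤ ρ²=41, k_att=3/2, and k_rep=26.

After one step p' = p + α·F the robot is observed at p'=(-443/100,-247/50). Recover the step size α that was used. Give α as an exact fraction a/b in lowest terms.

F_att = 3/2·(g−p) = 3/2·(9,19) = (13.5000,28.5000)
o1: d²=53 > ρ²=41 → inactive
o2: d²=10 ≤ ρ²=41; F_rep = 26·(3,-1)/10² = (0.7800,-0.2600)
o3: d²=64 > ρ²=41 → inactive
o4: d²=725 > ρ²=41 → inactive
F = F_att + ΣF_rep = (14.2800,28.2400)
Δp = p'−p = (3.5700,7.0600); α = Δx/Fx = (357/100) / (357/25) = 1/4
check: Δy/Fy = (353/50) / (706/25) = 1/4 ✓

α = 1/4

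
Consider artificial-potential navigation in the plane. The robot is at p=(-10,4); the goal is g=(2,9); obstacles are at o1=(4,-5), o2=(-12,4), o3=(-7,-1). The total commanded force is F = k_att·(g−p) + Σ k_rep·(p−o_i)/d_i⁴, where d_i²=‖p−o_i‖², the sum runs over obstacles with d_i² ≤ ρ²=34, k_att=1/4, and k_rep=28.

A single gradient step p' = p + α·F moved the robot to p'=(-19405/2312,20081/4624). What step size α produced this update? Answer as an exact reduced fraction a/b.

F_att = 1/4·(g−p) = 1/4·(12,5) = (3.0000,1.2500)
o1: d²=277 > ρ²=34 → inactive
o2: d²=4 ≤ ρ²=34; F_rep = 28·(2,0)/4² = (3.5000,0.0000)
o3: d²=34 ≤ ρ²=34; F_rep = 28·(-3,5)/34² = (-0.0727,0.1211)
F = F_att + ΣF_rep = (6.4273,1.3711)
Δp = p'−p = (1.6068,0.3428); α = Δx/Fx = (3715/2312) / (3715/578) = 1/4
check: Δy/Fy = (1585/4624) / (1585/1156) = 1/4 ✓

α = 1/4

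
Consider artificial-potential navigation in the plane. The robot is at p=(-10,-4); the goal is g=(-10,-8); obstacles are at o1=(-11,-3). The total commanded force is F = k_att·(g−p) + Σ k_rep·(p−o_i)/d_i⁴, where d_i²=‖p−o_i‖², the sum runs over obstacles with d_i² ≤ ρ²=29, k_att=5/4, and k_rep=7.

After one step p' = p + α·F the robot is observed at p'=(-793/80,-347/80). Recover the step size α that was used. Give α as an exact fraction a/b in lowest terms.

α = 1/20

F_att = 5/4·(g−p) = 5/4·(0,-4) = (0.0000,-5.0000)
o1: d²=2 ≤ ρ²=29; F_rep = 7·(1,-1)/2² = (1.7500,-1.7500)
F = F_att + ΣF_rep = (1.7500,-6.7500)
Δp = p'−p = (0.0875,-0.3375); α = Δx/Fx = (7/80) / (7/4) = 1/20
check: Δy/Fy = (-27/80) / (-27/4) = 1/20 ✓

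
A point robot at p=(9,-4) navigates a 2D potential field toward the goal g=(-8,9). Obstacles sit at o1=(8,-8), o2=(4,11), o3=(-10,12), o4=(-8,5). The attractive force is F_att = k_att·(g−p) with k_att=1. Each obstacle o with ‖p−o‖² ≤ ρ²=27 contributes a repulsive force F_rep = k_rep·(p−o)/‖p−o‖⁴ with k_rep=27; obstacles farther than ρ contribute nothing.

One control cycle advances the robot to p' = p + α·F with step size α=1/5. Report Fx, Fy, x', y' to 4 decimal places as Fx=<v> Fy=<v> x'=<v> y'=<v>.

Fx=-16.9066 Fy=13.3737 x'=5.6187 y'=-1.3253

F_att = 1·(g−p) = 1·(-17,13) = (-17.0000,13.0000)
o1: d²=17 ≤ ρ²=27; F_rep = 27·(1,4)/17² = (0.0934,0.3737)
o2: d²=250 > ρ²=27 → inactive
o3: d²=617 > ρ²=27 → inactive
o4: d²=370 > ρ²=27 → inactive
F = F_att + ΣF_rep = (-16.9066,13.3737)
p' = p + 1/5·F = (5.6187,-1.3253)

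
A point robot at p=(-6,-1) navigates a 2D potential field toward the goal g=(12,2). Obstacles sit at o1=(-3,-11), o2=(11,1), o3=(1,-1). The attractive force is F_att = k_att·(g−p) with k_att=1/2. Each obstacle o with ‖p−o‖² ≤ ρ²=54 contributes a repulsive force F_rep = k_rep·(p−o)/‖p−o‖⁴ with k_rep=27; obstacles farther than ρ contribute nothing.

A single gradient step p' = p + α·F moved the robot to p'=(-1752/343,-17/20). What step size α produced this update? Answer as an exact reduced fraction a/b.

F_att = 1/2·(g−p) = 1/2·(18,3) = (9.0000,1.5000)
o1: d²=109 > ρ²=54 → inactive
o2: d²=293 > ρ²=54 → inactive
o3: d²=49 ≤ ρ²=54; F_rep = 27·(-7,0)/49² = (-0.0787,0.0000)
F = F_att + ΣF_rep = (8.9213,1.5000)
Δp = p'−p = (0.8921,0.1500); α = Δx/Fx = (306/343) / (3060/343) = 1/10
check: Δy/Fy = (3/20) / (3/2) = 1/10 ✓

α = 1/10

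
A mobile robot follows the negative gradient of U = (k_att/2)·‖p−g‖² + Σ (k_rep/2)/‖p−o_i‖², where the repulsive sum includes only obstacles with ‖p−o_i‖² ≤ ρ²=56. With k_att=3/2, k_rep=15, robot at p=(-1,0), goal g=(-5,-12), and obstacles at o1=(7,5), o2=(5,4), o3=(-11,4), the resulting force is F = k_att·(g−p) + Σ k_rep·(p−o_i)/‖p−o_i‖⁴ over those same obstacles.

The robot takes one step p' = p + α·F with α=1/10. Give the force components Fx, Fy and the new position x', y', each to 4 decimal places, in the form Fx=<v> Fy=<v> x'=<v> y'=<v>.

Fx=-6.0333 Fy=-18.0222 x'=-1.6033 y'=-1.8022

F_att = 3/2·(g−p) = 3/2·(-4,-12) = (-6.0000,-18.0000)
o1: d²=89 > ρ²=56 → inactive
o2: d²=52 ≤ ρ²=56; F_rep = 15·(-6,-4)/52² = (-0.0333,-0.0222)
o3: d²=116 > ρ²=56 → inactive
F = F_att + ΣF_rep = (-6.0333,-18.0222)
p' = p + 1/10·F = (-1.6033,-1.8022)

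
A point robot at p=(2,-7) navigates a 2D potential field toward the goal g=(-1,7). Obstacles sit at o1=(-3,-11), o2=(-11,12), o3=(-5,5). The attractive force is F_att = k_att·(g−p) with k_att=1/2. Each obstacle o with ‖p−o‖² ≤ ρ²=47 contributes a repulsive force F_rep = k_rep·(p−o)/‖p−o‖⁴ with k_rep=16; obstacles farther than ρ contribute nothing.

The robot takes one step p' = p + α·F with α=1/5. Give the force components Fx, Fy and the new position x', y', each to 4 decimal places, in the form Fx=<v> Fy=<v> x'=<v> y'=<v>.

F_att = 1/2·(g−p) = 1/2·(-3,14) = (-1.5000,7.0000)
o1: d²=41 ≤ ρ²=47; F_rep = 16·(5,4)/41² = (0.0476,0.0381)
o2: d²=530 > ρ²=47 → inactive
o3: d²=193 > ρ²=47 → inactive
F = F_att + ΣF_rep = (-1.4524,7.0381)
p' = p + 1/5·F = (1.7095,-5.5924)

Fx=-1.4524 Fy=7.0381 x'=1.7095 y'=-5.5924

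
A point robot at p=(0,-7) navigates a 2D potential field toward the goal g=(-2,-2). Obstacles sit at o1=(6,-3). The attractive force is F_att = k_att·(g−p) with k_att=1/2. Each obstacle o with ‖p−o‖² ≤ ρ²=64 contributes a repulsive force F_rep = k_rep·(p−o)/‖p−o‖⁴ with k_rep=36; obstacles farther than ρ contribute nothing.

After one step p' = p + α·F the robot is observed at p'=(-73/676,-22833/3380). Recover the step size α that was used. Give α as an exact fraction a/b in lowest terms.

F_att = 1/2·(g−p) = 1/2·(-2,5) = (-1.0000,2.5000)
o1: d²=52 ≤ ρ²=64; F_rep = 36·(-6,-4)/52² = (-0.0799,-0.0533)
F = F_att + ΣF_rep = (-1.0799,2.4467)
Δp = p'−p = (-0.1080,0.2447); α = Δx/Fx = (-73/676) / (-365/338) = 1/10
check: Δy/Fy = (827/3380) / (827/338) = 1/10 ✓

α = 1/10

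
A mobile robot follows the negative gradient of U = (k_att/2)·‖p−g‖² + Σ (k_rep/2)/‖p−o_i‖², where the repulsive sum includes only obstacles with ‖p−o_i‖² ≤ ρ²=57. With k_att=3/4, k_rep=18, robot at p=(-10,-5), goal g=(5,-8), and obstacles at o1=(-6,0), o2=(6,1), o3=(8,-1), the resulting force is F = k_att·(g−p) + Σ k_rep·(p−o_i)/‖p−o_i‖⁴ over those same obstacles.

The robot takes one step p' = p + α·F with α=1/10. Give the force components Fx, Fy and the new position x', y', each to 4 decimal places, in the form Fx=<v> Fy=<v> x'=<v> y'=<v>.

F_att = 3/4·(g−p) = 3/4·(15,-3) = (11.2500,-2.2500)
o1: d²=41 ≤ ρ²=57; F_rep = 18·(-4,-5)/41² = (-0.0428,-0.0535)
o2: d²=292 > ρ²=57 → inactive
o3: d²=340 > ρ²=57 → inactive
F = F_att + ΣF_rep = (11.2072,-2.3035)
p' = p + 1/10·F = (-8.8793,-5.2304)

Fx=11.2072 Fy=-2.3035 x'=-8.8793 y'=-5.2304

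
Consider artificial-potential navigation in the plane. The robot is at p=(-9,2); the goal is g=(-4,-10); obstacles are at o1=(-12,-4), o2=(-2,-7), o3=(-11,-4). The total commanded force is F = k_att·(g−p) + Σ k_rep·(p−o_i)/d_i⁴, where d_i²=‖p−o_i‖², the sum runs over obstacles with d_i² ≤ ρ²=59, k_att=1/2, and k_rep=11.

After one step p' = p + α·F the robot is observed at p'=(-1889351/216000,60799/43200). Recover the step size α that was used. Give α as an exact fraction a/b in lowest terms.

α = 1/10

F_att = 1/2·(g−p) = 1/2·(5,-12) = (2.5000,-6.0000)
o1: d²=45 ≤ ρ²=59; F_rep = 11·(3,6)/45² = (0.0163,0.0326)
o2: d²=130 > ρ²=59 → inactive
o3: d²=40 ≤ ρ²=59; F_rep = 11·(2,6)/40² = (0.0138,0.0413)
F = F_att + ΣF_rep = (2.5300,-5.9262)
Δp = p'−p = (0.2530,-0.5926); α = Δx/Fx = (54649/216000) / (54649/21600) = 1/10
check: Δy/Fy = (-25601/43200) / (-25601/4320) = 1/10 ✓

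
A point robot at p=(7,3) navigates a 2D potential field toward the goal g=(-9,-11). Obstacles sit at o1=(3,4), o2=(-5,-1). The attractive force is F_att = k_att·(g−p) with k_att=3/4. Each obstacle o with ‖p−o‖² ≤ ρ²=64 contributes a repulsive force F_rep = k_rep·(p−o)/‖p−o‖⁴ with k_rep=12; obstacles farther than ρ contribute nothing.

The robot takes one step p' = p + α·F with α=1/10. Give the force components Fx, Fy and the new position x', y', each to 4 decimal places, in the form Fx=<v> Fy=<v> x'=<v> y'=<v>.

Fx=-11.8339 Fy=-10.5415 x'=5.8166 y'=1.9458

F_att = 3/4·(g−p) = 3/4·(-16,-14) = (-12.0000,-10.5000)
o1: d²=17 ≤ ρ²=64; F_rep = 12·(4,-1)/17² = (0.1661,-0.0415)
o2: d²=160 > ρ²=64 → inactive
F = F_att + ΣF_rep = (-11.8339,-10.5415)
p' = p + 1/10·F = (5.8166,1.9458)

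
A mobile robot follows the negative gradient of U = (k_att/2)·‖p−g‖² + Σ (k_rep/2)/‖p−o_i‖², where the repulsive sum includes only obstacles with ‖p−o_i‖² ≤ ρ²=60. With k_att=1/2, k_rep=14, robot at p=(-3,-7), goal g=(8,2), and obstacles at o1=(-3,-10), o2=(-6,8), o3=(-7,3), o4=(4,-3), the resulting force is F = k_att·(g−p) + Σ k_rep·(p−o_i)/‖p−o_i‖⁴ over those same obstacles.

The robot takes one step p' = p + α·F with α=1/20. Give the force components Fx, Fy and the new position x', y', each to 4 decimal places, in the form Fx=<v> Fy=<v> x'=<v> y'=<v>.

F_att = 1/2·(g−p) = 1/2·(11,9) = (5.5000,4.5000)
o1: d²=9 ≤ ρ²=60; F_rep = 14·(0,3)/9² = (0.0000,0.5185)
o2: d²=234 > ρ²=60 → inactive
o3: d²=116 > ρ²=60 → inactive
o4: d²=65 > ρ²=60 → inactive
F = F_att + ΣF_rep = (5.5000,5.0185)
p' = p + 1/20·F = (-2.7250,-6.7491)

Fx=5.5000 Fy=5.0185 x'=-2.7250 y'=-6.7491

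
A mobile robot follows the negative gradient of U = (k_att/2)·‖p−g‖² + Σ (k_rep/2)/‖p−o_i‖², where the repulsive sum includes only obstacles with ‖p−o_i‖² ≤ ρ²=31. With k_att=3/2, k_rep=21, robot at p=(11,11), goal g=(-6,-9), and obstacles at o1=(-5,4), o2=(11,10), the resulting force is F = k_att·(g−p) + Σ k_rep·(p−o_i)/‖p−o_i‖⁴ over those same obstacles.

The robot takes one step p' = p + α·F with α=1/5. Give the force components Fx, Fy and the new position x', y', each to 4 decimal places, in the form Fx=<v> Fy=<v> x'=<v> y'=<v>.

F_att = 3/2·(g−p) = 3/2·(-17,-20) = (-25.5000,-30.0000)
o1: d²=305 > ρ²=31 → inactive
o2: d²=1 ≤ ρ²=31; F_rep = 21·(0,1)/1² = (0.0000,21.0000)
F = F_att + ΣF_rep = (-25.5000,-9.0000)
p' = p + 1/5·F = (5.9000,9.2000)

Fx=-25.5000 Fy=-9.0000 x'=5.9000 y'=9.2000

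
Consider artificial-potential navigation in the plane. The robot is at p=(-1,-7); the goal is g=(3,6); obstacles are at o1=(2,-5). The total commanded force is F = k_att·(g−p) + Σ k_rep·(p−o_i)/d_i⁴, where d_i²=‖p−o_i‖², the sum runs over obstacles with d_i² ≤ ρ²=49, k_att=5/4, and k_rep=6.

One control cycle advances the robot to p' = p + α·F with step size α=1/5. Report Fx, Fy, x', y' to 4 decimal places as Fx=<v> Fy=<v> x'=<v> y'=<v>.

Fx=4.8935 Fy=16.1790 x'=-0.0213 y'=-3.7642

F_att = 5/4·(g−p) = 5/4·(4,13) = (5.0000,16.2500)
o1: d²=13 ≤ ρ²=49; F_rep = 6·(-3,-2)/13² = (-0.1065,-0.0710)
F = F_att + ΣF_rep = (4.8935,16.1790)
p' = p + 1/5·F = (-0.0213,-3.7642)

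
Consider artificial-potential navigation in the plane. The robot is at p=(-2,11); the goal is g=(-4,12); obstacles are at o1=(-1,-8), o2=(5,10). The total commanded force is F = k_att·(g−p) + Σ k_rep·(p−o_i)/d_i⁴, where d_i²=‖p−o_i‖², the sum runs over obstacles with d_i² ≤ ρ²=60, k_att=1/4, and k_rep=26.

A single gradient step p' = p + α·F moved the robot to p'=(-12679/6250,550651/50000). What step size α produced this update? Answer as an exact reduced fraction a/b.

F_att = 1/4·(g−p) = 1/4·(-2,1) = (-0.5000,0.2500)
o1: d²=362 > ρ²=60 → inactive
o2: d²=50 ≤ ρ²=60; F_rep = 26·(-7,1)/50² = (-0.0728,0.0104)
F = F_att + ΣF_rep = (-0.5728,0.2604)
Δp = p'−p = (-0.0286,0.0130); α = Δx/Fx = (-179/6250) / (-358/625) = 1/20
check: Δy/Fy = (651/50000) / (651/2500) = 1/20 ✓

α = 1/20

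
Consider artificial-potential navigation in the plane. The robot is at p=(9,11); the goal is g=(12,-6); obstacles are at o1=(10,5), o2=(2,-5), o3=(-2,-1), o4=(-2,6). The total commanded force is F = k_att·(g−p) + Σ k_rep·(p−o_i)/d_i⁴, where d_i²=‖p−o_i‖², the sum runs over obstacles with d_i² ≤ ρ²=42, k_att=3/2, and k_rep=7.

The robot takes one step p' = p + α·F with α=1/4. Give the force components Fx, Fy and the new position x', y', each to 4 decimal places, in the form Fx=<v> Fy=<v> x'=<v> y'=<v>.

F_att = 3/2·(g−p) = 3/2·(3,-17) = (4.5000,-25.5000)
o1: d²=37 ≤ ρ²=42; F_rep = 7·(-1,6)/37² = (-0.0051,0.0307)
o2: d²=305 > ρ²=42 → inactive
o3: d²=265 > ρ²=42 → inactive
o4: d²=146 > ρ²=42 → inactive
F = F_att + ΣF_rep = (4.4949,-25.4693)
p' = p + 1/4·F = (10.1237,4.6327)

Fx=4.4949 Fy=-25.4693 x'=10.1237 y'=4.6327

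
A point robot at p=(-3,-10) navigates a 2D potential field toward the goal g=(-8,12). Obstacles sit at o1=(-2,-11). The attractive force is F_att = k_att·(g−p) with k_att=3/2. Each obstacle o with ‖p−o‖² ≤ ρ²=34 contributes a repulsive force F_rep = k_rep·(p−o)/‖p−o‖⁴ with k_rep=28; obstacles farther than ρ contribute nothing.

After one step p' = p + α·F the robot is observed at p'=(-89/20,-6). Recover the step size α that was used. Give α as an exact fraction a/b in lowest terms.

α = 1/10

F_att = 3/2·(g−p) = 3/2·(-5,22) = (-7.5000,33.0000)
o1: d²=2 ≤ ρ²=34; F_rep = 28·(-1,1)/2² = (-7.0000,7.0000)
F = F_att + ΣF_rep = (-14.5000,40.0000)
Δp = p'−p = (-1.4500,4.0000); α = Δx/Fx = (-29/20) / (-29/2) = 1/10
check: Δy/Fy = (4) / (40) = 1/10 ✓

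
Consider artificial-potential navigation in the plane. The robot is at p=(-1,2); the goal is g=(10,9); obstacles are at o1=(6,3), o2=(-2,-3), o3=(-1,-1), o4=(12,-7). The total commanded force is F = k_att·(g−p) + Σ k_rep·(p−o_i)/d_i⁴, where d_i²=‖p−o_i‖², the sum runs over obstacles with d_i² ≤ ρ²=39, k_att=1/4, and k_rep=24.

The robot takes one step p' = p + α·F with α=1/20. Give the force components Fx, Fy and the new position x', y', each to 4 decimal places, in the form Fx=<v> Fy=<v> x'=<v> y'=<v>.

F_att = 1/4·(g−p) = 1/4·(11,7) = (2.7500,1.7500)
o1: d²=50 > ρ²=39 → inactive
o2: d²=26 ≤ ρ²=39; F_rep = 24·(1,5)/26² = (0.0355,0.1775)
o3: d²=9 ≤ ρ²=39; F_rep = 24·(0,3)/9² = (0.0000,0.8889)
o4: d²=250 > ρ²=39 → inactive
F = F_att + ΣF_rep = (2.7855,2.8164)
p' = p + 1/20·F = (-0.8607,2.1408)

Fx=2.7855 Fy=2.8164 x'=-0.8607 y'=2.1408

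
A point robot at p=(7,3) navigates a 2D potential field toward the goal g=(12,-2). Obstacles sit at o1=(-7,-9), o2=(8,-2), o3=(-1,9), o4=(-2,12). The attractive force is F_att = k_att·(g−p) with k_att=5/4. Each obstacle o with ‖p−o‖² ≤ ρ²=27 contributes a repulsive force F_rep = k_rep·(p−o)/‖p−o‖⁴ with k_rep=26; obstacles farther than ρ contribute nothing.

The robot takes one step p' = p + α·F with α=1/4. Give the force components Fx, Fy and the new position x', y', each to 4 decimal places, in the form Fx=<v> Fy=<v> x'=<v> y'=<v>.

Fx=6.2115 Fy=-6.0577 x'=8.5529 y'=1.4856

F_att = 5/4·(g−p) = 5/4·(5,-5) = (6.2500,-6.2500)
o1: d²=340 > ρ²=27 → inactive
o2: d²=26 ≤ ρ²=27; F_rep = 26·(-1,5)/26² = (-0.0385,0.1923)
o3: d²=100 > ρ²=27 → inactive
o4: d²=162 > ρ²=27 → inactive
F = F_att + ΣF_rep = (6.2115,-6.0577)
p' = p + 1/4·F = (8.5529,1.4856)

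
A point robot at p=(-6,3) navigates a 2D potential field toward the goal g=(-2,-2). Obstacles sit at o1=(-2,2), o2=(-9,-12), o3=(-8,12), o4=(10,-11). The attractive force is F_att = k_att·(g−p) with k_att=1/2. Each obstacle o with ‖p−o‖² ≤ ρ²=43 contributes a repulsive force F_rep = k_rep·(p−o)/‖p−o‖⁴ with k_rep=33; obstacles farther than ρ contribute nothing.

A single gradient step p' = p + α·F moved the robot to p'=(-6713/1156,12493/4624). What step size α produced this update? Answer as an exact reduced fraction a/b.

F_att = 1/2·(g−p) = 1/2·(4,-5) = (2.0000,-2.5000)
o1: d²=17 ≤ ρ²=43; F_rep = 33·(-4,1)/17² = (-0.4567,0.1142)
o2: d²=234 > ρ²=43 → inactive
o3: d²=85 > ρ²=43 → inactive
o4: d²=452 > ρ²=43 → inactive
F = F_att + ΣF_rep = (1.5433,-2.3858)
Δp = p'−p = (0.1929,-0.2982); α = Δx/Fx = (223/1156) / (446/289) = 1/8
check: Δy/Fy = (-1379/4624) / (-1379/578) = 1/8 ✓

α = 1/8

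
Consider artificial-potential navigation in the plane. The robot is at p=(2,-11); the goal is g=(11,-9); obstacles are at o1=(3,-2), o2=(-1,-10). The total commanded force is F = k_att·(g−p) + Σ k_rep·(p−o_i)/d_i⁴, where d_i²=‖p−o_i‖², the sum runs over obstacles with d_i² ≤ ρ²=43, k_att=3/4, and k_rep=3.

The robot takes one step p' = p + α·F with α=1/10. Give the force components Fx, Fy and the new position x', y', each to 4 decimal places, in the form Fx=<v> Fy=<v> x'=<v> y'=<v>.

F_att = 3/4·(g−p) = 3/4·(9,2) = (6.7500,1.5000)
o1: d²=82 > ρ²=43 → inactive
o2: d²=10 ≤ ρ²=43; F_rep = 3·(3,-1)/10² = (0.0900,-0.0300)
F = F_att + ΣF_rep = (6.8400,1.4700)
p' = p + 1/10·F = (2.6840,-10.8530)

Fx=6.8400 Fy=1.4700 x'=2.6840 y'=-10.8530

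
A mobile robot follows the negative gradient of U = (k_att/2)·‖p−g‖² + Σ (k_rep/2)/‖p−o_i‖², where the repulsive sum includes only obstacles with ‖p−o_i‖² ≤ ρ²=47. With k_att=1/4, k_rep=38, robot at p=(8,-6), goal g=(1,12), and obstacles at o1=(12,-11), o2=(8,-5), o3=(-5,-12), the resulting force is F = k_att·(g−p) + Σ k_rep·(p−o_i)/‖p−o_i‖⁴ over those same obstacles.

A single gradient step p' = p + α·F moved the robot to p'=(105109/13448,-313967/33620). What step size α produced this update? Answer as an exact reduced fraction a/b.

F_att = 1/4·(g−p) = 1/4·(-7,18) = (-1.7500,4.5000)
o1: d²=41 ≤ ρ²=47; F_rep = 38·(-4,5)/41² = (-0.0904,0.1130)
o2: d²=1 ≤ ρ²=47; F_rep = 38·(0,-1)/1² = (0.0000,-38.0000)
o3: d²=205 > ρ²=47 → inactive
F = F_att + ΣF_rep = (-1.8404,-33.3870)
Δp = p'−p = (-0.1840,-3.3387); α = Δx/Fx = (-2475/13448) / (-12375/6724) = 1/10
check: Δy/Fy = (-112247/33620) / (-112247/3362) = 1/10 ✓

α = 1/10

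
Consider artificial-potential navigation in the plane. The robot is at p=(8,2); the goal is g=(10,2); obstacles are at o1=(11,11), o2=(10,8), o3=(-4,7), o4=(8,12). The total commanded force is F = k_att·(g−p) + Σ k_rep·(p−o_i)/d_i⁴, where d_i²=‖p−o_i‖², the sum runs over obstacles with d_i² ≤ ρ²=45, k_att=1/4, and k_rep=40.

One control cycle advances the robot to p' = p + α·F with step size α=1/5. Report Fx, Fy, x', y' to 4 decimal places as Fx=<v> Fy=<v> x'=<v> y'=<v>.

F_att = 1/4·(g−p) = 1/4·(2,0) = (0.5000,0.0000)
o1: d²=90 > ρ²=45 → inactive
o2: d²=40 ≤ ρ²=45; F_rep = 40·(-2,-6)/40² = (-0.0500,-0.1500)
o3: d²=169 > ρ²=45 → inactive
o4: d²=100 > ρ²=45 → inactive
F = F_att + ΣF_rep = (0.4500,-0.1500)
p' = p + 1/5·F = (8.0900,1.9700)

Fx=0.4500 Fy=-0.1500 x'=8.0900 y'=1.9700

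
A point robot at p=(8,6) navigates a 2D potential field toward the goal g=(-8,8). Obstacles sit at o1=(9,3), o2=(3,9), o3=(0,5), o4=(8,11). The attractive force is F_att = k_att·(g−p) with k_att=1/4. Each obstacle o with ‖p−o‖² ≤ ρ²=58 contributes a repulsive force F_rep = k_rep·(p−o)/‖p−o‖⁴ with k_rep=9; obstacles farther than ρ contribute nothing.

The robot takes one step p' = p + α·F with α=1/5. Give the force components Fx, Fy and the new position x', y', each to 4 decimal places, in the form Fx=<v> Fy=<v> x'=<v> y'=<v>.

F_att = 1/4·(g−p) = 1/4·(-16,2) = (-4.0000,0.5000)
o1: d²=10 ≤ ρ²=58; F_rep = 9·(-1,3)/10² = (-0.0900,0.2700)
o2: d²=34 ≤ ρ²=58; F_rep = 9·(5,-3)/34² = (0.0389,-0.0234)
o3: d²=65 > ρ²=58 → inactive
o4: d²=25 ≤ ρ²=58; F_rep = 9·(0,-5)/25² = (0.0000,-0.0720)
F = F_att + ΣF_rep = (-4.0511,0.6746)
p' = p + 1/5·F = (7.1898,6.1349)

Fx=-4.0511 Fy=0.6746 x'=7.1898 y'=6.1349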